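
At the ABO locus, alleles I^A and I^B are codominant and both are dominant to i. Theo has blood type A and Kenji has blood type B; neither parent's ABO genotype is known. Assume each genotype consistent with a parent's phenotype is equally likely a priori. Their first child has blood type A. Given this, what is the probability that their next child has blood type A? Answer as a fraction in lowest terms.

5/12

Possible genotypes: Theo ∈ {I^A I^A, I^A i}; Kenji ∈ {I^B I^B, I^B i}.
Weight each parental genotype pair by prior × P(type-A child):
  I^A I^A × I^B i: posterior weight 2/3; P(next child type A) = 1/2.
  I^A i × I^B i: posterior weight 1/3; P(next child type A) = 1/4.
Weighted sum = 5/12.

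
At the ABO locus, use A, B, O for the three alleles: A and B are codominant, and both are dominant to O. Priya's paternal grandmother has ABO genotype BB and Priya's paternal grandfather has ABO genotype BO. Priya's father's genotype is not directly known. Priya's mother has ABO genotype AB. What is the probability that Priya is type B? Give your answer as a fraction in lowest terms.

Priya's father's ABO genotype from BB × BO: 1/2 BB, 1/2 BO.
Crossing each possibility with the mother AB and summing P(type B): 1/2·1/2 + 1/2·1/2 = 1/2.

1/2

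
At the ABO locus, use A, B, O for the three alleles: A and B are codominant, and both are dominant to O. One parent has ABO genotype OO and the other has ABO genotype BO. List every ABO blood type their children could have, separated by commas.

Gametes from OO × BO give offspring ABO genotypes BO, OO, i.e. phenotypes O, B.

O, B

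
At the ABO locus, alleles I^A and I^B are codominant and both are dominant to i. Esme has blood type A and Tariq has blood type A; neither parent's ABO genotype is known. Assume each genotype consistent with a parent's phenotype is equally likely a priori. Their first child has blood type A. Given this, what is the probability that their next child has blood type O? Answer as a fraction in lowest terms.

1/20

Possible genotypes: Esme ∈ {I^A I^A, I^A i}; Tariq ∈ {I^A I^A, I^A i}.
Weight each parental genotype pair by prior × P(type-A child):
  I^A I^A × I^A I^A: posterior weight 4/15; P(next child type O) = 0.
  I^A I^A × I^A i: posterior weight 4/15; P(next child type O) = 0.
  I^A i × I^A I^A: posterior weight 4/15; P(next child type O) = 0.
  I^A i × I^A i: posterior weight 1/5; P(next child type O) = 1/4.
Weighted sum = 1/20.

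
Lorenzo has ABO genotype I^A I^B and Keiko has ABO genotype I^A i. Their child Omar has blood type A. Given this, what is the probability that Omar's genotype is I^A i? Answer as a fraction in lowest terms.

1/2

Cross I^A I^B × I^A i → 1/4 I^A I^A, 1/4 I^A I^B, 1/4 I^A i, 1/4 I^B i.
Type-A genotypes among offspring: I^A I^A (1/4), I^A i (1/4); total 1/2.
P(I^A i | type A) = (1/4) / (1/2) = 1/2.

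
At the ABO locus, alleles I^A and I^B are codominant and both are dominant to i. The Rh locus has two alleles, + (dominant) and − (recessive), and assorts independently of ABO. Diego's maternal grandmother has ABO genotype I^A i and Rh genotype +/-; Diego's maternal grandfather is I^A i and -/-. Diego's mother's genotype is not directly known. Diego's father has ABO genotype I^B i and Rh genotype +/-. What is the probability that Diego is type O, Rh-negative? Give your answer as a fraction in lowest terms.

Diego's mother's ABO genotype from I^A i × I^A i: 1/4 I^A I^A, 1/2 I^A i, 1/4 i i.
Crossing each possibility with the father I^B i and summing P(type O): 1/4·0 + 1/2·1/4 + 1/4·1/2 = 1/4.
Similarly for Rh via the mother's Rh distribution: P(Rh-) = 3/8.
Independent loci: 1/4 × 3/8 = 3/32.

3/32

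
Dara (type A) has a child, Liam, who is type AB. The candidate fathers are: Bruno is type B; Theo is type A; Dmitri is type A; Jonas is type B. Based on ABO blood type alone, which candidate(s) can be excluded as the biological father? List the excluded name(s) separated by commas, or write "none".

A candidate is excluded only if no genotype consistent with his phenotype could produce a type AB child with a type A mother.
Theo (type A): no genotype consistent with that phenotype can produce a type-AB child with a type-A mother.
Dmitri (type A): no genotype consistent with that phenotype can produce a type-AB child with a type-A mother.

Theo, Dmitri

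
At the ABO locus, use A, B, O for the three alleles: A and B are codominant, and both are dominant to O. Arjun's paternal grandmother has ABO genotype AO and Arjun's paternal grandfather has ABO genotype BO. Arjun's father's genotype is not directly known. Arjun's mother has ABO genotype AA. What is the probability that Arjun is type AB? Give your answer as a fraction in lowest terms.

1/4

Arjun's father's ABO genotype from AO × BO: 1/4 AB, 1/4 AO, 1/4 BO, 1/4 OO.
Crossing each possibility with the mother AA and summing P(type AB): 1/4·1/2 + 1/4·0 + 1/4·1/2 + 1/4·0 = 1/4.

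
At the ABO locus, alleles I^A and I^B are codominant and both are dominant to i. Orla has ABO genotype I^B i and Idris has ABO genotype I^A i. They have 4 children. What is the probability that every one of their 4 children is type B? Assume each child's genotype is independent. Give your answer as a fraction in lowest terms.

ABO cross I^B i × I^A i → 1/4 O, 1/4 A, 1/4 B, 1/4 AB.
So P(type B) = 1/4 per child.
All 4 independent: (1/4)^4 = 1/256.

1/256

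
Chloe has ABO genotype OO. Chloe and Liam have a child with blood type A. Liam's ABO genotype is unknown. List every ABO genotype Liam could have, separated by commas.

AA, AB, AO

For each candidate genotype of Liam, check whether crossing it with OO can produce every observed child phenotype.
  AA → possible child types {A} ✓
  AB → possible child types {A, B} ✓
  AO → possible child types {O, A} ✓
  BB → possible child types {B} ✗
  BO → possible child types {O, B} ✗
  OO → possible child types {O} ✗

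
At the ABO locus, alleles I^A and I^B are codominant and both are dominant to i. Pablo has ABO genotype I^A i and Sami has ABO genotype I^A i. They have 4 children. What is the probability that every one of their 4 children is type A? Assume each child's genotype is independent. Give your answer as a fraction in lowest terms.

81/256

ABO cross I^A i × I^A i → 1/4 O, 3/4 A.
So P(type A) = 3/4 per child.
All 4 independent: (3/4)^4 = 81/256.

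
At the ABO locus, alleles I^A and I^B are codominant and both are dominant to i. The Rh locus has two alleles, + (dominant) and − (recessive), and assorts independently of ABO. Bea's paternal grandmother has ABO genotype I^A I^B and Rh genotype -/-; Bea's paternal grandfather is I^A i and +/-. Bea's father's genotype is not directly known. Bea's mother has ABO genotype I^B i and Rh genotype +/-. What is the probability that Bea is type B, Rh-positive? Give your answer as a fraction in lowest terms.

Bea's father's ABO genotype from I^A I^B × I^A i: 1/4 I^A I^A, 1/4 I^A I^B, 1/4 I^A i, 1/4 I^B i.
Crossing each possibility with the mother I^B i and summing P(type B): 1/4·0 + 1/4·1/2 + 1/4·1/4 + 1/4·3/4 = 3/8.
Similarly for Rh via the father's Rh distribution: P(Rh+) = 5/8.
Independent loci: 3/8 × 5/8 = 15/64.

15/64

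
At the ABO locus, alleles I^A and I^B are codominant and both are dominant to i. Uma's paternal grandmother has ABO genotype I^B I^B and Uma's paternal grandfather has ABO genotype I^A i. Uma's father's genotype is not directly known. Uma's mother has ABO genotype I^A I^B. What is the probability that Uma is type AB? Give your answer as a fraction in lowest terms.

Uma's father's ABO genotype from I^B I^B × I^A i: 1/2 I^A I^B, 1/2 I^B i.
Crossing each possibility with the mother I^A I^B and summing P(type AB): 1/2·1/2 + 1/2·1/4 = 3/8.

3/8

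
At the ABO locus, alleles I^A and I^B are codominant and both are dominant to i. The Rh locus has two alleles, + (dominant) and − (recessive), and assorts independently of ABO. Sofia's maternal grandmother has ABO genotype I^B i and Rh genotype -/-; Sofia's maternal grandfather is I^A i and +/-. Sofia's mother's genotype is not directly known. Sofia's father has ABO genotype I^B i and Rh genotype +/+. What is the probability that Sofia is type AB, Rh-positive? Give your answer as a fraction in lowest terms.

1/8

Sofia's mother's ABO genotype from I^B i × I^A i: 1/4 I^A I^B, 1/4 I^A i, 1/4 I^B i, 1/4 i i.
Crossing each possibility with the father I^B i and summing P(type AB): 1/4·1/4 + 1/4·1/4 + 1/4·0 + 1/4·0 = 1/8.
Similarly for Rh via the mother's Rh distribution: P(Rh+) = 1.
Independent loci: 1/8 × 1 = 1/8.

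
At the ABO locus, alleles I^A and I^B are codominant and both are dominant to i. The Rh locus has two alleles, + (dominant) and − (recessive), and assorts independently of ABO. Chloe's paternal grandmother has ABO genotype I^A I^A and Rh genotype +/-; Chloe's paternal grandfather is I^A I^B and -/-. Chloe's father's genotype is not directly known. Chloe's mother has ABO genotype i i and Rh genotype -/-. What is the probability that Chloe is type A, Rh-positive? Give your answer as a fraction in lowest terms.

3/16

Chloe's father's ABO genotype from I^A I^A × I^A I^B: 1/2 I^A I^A, 1/2 I^A I^B.
Crossing each possibility with the mother i i and summing P(type A): 1/2·1 + 1/2·1/2 = 3/4.
Similarly for Rh via the father's Rh distribution: P(Rh+) = 1/4.
Independent loci: 3/4 × 1/4 = 3/16.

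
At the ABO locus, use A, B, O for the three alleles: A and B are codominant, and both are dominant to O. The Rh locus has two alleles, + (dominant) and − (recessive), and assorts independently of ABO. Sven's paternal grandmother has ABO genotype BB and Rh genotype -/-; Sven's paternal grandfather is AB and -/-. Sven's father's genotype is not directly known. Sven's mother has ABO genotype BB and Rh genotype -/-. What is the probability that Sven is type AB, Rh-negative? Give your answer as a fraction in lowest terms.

Sven's father's ABO genotype from BB × AB: 1/2 AB, 1/2 BB.
Crossing each possibility with the mother BB and summing P(type AB): 1/2·1/2 + 1/2·0 = 1/4.
Similarly for Rh via the father's Rh distribution: P(Rh-) = 1.
Independent loci: 1/4 × 1 = 1/4.

1/4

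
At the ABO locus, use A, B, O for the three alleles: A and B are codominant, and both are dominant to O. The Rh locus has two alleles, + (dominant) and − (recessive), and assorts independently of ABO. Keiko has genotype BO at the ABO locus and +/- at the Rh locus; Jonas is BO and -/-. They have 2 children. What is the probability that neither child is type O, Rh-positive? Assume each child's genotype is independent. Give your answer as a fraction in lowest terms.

49/64

ABO cross BO × BO → 1/4 O, 3/4 B.
Rh cross +/- × -/- → 1/2 Rh+, 1/2 Rh-; so P(type O, Rh-positive) = 1/4 × 1/2 = 1/8 per child.
P(not type O, Rh-positive) = 7/8 for one child; (7/8)^2 = 49/64.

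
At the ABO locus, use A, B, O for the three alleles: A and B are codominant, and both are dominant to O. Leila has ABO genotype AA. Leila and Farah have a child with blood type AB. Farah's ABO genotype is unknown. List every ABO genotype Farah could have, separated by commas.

AB, BB, BO

For each candidate genotype of Farah, check whether crossing it with AA can produce every observed child phenotype.
  AA → possible child types {A} ✗
  AB → possible child types {A, AB} ✓
  AO → possible child types {A} ✗
  BB → possible child types {AB} ✓
  BO → possible child types {A, AB} ✓
  OO → possible child types {A} ✗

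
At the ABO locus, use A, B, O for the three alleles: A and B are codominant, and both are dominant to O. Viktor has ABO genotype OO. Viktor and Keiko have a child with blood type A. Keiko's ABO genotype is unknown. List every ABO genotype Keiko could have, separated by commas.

For each candidate genotype of Keiko, check whether crossing it with OO can produce every observed child phenotype.
  AA → possible child types {A} ✓
  AB → possible child types {A, B} ✓
  AO → possible child types {O, A} ✓
  BB → possible child types {B} ✗
  BO → possible child types {O, B} ✗
  OO → possible child types {O} ✗

AA, AB, AO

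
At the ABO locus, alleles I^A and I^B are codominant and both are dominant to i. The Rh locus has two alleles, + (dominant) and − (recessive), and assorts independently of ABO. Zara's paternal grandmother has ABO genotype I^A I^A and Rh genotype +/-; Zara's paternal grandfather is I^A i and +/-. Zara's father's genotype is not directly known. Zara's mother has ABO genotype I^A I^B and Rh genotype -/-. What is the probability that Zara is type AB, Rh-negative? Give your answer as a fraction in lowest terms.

3/16

Zara's father's ABO genotype from I^A I^A × I^A i: 1/2 I^A I^A, 1/2 I^A i.
Crossing each possibility with the mother I^A I^B and summing P(type AB): 1/2·1/2 + 1/2·1/4 = 3/8.
Similarly for Rh via the father's Rh distribution: P(Rh-) = 1/2.
Independent loci: 3/8 × 1/2 = 3/16.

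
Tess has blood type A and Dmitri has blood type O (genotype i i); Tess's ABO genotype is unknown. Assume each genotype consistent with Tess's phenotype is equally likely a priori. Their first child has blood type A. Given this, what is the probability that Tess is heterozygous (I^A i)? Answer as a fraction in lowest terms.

Possible genotypes: Tess ∈ {I^A I^A, I^A i}; Dmitri ∈ {i i}.
Weight each parental genotype pair by prior × P(type-A child):
  I^A I^A × i i: posterior weight 2/3.
  I^A i × i i: posterior weight 1/3.
Sum the posterior weight over pairs where Tess is I^A i: 1/3.

1/3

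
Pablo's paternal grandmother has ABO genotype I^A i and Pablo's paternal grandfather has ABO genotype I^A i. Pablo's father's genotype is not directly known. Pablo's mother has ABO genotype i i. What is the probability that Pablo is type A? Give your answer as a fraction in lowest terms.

1/2

Pablo's father's ABO genotype from I^A i × I^A i: 1/4 I^A I^A, 1/2 I^A i, 1/4 i i.
Crossing each possibility with the mother i i and summing P(type A): 1/4·1 + 1/2·1/2 + 1/4·0 = 1/2.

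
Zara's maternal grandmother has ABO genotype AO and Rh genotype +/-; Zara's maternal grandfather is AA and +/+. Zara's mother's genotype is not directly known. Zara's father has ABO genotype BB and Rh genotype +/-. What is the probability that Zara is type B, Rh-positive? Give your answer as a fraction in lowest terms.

7/32

Zara's mother's ABO genotype from AO × AA: 1/2 AA, 1/2 AO.
Crossing each possibility with the father BB and summing P(type B): 1/2·0 + 1/2·1/2 = 1/4.
Similarly for Rh via the mother's Rh distribution: P(Rh+) = 7/8.
Independent loci: 1/4 × 7/8 = 7/32.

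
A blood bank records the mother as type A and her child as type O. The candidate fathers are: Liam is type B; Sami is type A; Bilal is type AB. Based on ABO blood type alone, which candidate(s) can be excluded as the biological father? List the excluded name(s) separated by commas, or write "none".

A candidate is excluded only if no genotype consistent with his phenotype could produce a type O child with a type A mother.
Bilal (type AB): no genotype consistent with that phenotype can produce a type-O child with a type-A mother.

Bilal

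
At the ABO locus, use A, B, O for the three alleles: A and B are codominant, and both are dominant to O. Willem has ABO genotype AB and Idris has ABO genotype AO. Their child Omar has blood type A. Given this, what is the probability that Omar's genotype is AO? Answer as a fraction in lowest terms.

1/2

Cross AB × AO → 1/4 AA, 1/4 AB, 1/4 AO, 1/4 BO.
Type-A genotypes among offspring: AA (1/4), AO (1/4); total 1/2.
P(AO | type A) = (1/4) / (1/2) = 1/2.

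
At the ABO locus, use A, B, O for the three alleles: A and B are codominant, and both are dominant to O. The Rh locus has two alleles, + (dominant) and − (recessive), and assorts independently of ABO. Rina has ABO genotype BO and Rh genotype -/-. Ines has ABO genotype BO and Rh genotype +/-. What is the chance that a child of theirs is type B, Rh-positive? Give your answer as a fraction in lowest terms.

3/8

ABO cross BO × BO → offspring phenotypes: 1/4 O, 3/4 B.
Rh cross -/- × +/- → 1/2 Rh+, 1/2 Rh-.
Independent loci: P(type B, Rh-positive) = 3/4 × 1/2 = 3/8.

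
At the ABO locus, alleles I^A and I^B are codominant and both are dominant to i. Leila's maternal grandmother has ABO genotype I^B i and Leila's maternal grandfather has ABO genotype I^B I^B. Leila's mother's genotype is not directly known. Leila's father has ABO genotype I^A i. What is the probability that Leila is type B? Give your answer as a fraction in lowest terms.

3/8

Leila's mother's ABO genotype from I^B i × I^B I^B: 1/2 I^B I^B, 1/2 I^B i.
Crossing each possibility with the father I^A i and summing P(type B): 1/2·1/2 + 1/2·1/4 = 3/8.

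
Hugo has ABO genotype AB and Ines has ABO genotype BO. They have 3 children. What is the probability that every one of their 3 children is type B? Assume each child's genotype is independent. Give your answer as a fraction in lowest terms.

1/8

ABO cross AB × BO → 1/4 A, 1/2 B, 1/4 AB.
So P(type B) = 1/2 per child.
All 3 independent: (1/2)^3 = 1/8.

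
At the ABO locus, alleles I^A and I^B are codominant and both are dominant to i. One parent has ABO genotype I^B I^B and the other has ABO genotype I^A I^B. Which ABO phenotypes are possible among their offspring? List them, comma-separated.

Gametes from I^B I^B × I^A I^B give offspring ABO genotypes I^A I^B, I^B I^B, i.e. phenotypes B, AB.

B, AB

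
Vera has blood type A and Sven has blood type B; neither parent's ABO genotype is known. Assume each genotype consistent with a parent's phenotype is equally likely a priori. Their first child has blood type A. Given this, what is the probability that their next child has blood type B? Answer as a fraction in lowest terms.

1/12

Possible genotypes: Vera ∈ {I^A I^A, I^A i}; Sven ∈ {I^B I^B, I^B i}.
Weight each parental genotype pair by prior × P(type-A child):
  I^A I^A × I^B i: posterior weight 2/3; P(next child type B) = 0.
  I^A i × I^B i: posterior weight 1/3; P(next child type B) = 1/4.
Weighted sum = 1/12.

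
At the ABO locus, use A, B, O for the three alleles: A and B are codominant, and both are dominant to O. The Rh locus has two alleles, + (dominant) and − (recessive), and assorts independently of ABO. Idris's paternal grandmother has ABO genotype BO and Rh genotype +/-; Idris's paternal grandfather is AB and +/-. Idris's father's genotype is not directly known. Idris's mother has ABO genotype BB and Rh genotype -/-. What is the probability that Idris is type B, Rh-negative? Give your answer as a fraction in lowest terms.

3/8

Idris's father's ABO genotype from BO × AB: 1/4 AB, 1/4 AO, 1/4 BB, 1/4 BO.
Crossing each possibility with the mother BB and summing P(type B): 1/4·1/2 + 1/4·1/2 + 1/4·1 + 1/4·1 = 3/4.
Similarly for Rh via the father's Rh distribution: P(Rh-) = 1/2.
Independent loci: 3/4 × 1/2 = 3/8.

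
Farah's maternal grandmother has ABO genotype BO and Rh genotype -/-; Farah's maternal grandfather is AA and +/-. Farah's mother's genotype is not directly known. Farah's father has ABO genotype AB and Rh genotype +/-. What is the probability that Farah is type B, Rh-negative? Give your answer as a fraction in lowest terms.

Farah's mother's ABO genotype from BO × AA: 1/2 AB, 1/2 AO.
Crossing each possibility with the father AB and summing P(type B): 1/2·1/4 + 1/2·1/4 = 1/4.
Similarly for Rh via the mother's Rh distribution: P(Rh-) = 3/8.
Independent loci: 1/4 × 3/8 = 3/32.

3/32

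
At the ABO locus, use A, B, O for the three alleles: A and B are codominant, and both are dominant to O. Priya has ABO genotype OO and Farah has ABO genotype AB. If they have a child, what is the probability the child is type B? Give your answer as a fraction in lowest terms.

ABO cross OO × AB → offspring phenotypes: 1/2 A, 1/2 B.
So P(type B) = 1/2.

1/2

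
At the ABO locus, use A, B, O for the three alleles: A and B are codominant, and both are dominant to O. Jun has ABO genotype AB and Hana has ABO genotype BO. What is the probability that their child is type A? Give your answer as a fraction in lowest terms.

ABO cross AB × BO → offspring phenotypes: 1/4 A, 1/2 B, 1/4 AB.
So P(type A) = 1/4.

1/4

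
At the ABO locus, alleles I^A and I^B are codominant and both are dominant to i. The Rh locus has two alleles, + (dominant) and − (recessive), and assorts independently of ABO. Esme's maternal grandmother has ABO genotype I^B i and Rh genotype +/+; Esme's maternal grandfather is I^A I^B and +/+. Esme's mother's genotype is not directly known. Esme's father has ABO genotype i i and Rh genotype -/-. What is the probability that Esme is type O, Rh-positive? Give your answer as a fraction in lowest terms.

1/4

Esme's mother's ABO genotype from I^B i × I^A I^B: 1/4 I^A I^B, 1/4 I^A i, 1/4 I^B I^B, 1/4 I^B i.
Crossing each possibility with the father i i and summing P(type O): 1/4·0 + 1/4·1/2 + 1/4·0 + 1/4·1/2 = 1/4.
Similarly for Rh via the mother's Rh distribution: P(Rh+) = 1.
Independent loci: 1/4 × 1 = 1/4.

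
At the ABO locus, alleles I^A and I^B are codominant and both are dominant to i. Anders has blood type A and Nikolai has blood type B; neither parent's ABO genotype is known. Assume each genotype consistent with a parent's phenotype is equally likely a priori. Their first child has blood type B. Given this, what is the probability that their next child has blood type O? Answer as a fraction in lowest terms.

Possible genotypes: Anders ∈ {I^A I^A, I^A i}; Nikolai ∈ {I^B I^B, I^B i}.
Weight each parental genotype pair by prior × P(type-B child):
  I^A i × I^B I^B: posterior weight 2/3; P(next child type O) = 0.
  I^A i × I^B i: posterior weight 1/3; P(next child type O) = 1/4.
Weighted sum = 1/12.

1/12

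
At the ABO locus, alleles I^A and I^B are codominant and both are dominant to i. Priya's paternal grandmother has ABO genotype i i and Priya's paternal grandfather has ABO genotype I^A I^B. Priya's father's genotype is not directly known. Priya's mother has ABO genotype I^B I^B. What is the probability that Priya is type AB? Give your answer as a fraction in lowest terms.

Priya's father's ABO genotype from i i × I^A I^B: 1/2 I^A i, 1/2 I^B i.
Crossing each possibility with the mother I^B I^B and summing P(type AB): 1/2·1/2 + 1/2·0 = 1/4.

1/4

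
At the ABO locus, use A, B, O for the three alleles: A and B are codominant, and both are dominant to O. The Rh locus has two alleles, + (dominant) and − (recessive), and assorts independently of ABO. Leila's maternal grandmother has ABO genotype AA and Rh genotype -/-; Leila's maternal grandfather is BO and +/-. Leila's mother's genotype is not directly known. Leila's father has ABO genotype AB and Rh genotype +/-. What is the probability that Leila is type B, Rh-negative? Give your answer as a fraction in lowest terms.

3/32

Leila's mother's ABO genotype from AA × BO: 1/2 AB, 1/2 AO.
Crossing each possibility with the father AB and summing P(type B): 1/2·1/4 + 1/2·1/4 = 1/4.
Similarly for Rh via the mother's Rh distribution: P(Rh-) = 3/8.
Independent loci: 1/4 × 3/8 = 3/32.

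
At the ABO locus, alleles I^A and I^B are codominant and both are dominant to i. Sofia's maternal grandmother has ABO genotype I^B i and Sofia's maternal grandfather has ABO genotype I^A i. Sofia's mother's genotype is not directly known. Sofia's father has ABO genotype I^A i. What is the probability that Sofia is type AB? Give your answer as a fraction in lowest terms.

1/8

Sofia's mother's ABO genotype from I^B i × I^A i: 1/4 I^A I^B, 1/4 I^A i, 1/4 I^B i, 1/4 i i.
Crossing each possibility with the father I^A i and summing P(type AB): 1/4·1/4 + 1/4·0 + 1/4·1/4 + 1/4·0 = 1/8.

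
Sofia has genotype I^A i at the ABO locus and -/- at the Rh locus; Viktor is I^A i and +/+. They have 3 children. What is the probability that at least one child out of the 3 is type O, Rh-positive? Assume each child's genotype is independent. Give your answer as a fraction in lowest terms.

37/64

ABO cross I^A i × I^A i → 1/4 O, 3/4 A.
Rh cross -/- × +/+ → 1 Rh+; so P(type O, Rh-positive) = 1/4 × 1 = 1/4 per child.
P(none) = (3/4)^3 = 27/64; P(at least one) = 1 − 27/64 = 37/64.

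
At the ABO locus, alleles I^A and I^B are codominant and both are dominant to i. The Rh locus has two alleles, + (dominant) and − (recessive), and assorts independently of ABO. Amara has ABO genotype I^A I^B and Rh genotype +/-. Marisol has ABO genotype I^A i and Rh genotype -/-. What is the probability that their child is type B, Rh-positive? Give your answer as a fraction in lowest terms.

ABO cross I^A I^B × I^A i → offspring phenotypes: 1/2 A, 1/4 B, 1/4 AB.
Rh cross +/- × -/- → 1/2 Rh+, 1/2 Rh-.
Independent loci: P(type B, Rh-positive) = 1/4 × 1/2 = 1/8.

1/8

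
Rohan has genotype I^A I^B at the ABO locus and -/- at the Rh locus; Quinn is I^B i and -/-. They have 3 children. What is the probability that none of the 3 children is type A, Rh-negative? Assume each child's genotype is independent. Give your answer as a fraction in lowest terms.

ABO cross I^A I^B × I^B i → 1/4 A, 1/2 B, 1/4 AB.
Rh cross -/- × -/- → 1 Rh-; so P(type A, Rh-negative) = 1/4 × 1 = 1/4 per child.
P(not type A, Rh-negative) = 3/4 for one child; (3/4)^3 = 27/64.

27/64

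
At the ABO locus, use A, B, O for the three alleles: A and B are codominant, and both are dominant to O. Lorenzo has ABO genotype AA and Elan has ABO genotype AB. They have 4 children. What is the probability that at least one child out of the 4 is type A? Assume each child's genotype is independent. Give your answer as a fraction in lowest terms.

15/16

ABO cross AA × AB → 1/2 A, 1/2 AB.
So P(type A) = 1/2 per child.
P(none) = (1/2)^4 = 1/16; P(at least one) = 1 − 1/16 = 15/16.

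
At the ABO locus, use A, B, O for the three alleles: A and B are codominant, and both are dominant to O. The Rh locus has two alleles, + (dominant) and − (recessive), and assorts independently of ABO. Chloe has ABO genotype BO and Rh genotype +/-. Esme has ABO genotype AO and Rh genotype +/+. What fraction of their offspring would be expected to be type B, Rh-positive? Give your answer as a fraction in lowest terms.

ABO cross BO × AO → offspring phenotypes: 1/4 O, 1/4 A, 1/4 B, 1/4 AB.
Rh cross +/- × +/+ → 1 Rh+.
Independent loci: P(type B, Rh-positive) = 1/4 × 1 = 1/4.

1/4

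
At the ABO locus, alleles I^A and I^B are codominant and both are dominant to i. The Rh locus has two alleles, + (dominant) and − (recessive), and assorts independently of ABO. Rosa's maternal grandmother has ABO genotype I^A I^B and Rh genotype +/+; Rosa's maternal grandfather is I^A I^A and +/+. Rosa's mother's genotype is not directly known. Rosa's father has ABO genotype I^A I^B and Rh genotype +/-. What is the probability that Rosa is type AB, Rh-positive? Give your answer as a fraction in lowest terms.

1/2

Rosa's mother's ABO genotype from I^A I^B × I^A I^A: 1/2 I^A I^A, 1/2 I^A I^B.
Crossing each possibility with the father I^A I^B and summing P(type AB): 1/2·1/2 + 1/2·1/2 = 1/2.
Similarly for Rh via the mother's Rh distribution: P(Rh+) = 1.
Independent loci: 1/2 × 1 = 1/2.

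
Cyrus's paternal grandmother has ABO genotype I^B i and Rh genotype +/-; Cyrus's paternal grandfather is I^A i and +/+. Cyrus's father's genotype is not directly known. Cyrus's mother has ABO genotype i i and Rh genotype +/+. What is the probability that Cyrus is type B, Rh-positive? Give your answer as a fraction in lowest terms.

Cyrus's father's ABO genotype from I^B i × I^A i: 1/4 I^A I^B, 1/4 I^A i, 1/4 I^B i, 1/4 i i.
Crossing each possibility with the mother i i and summing P(type B): 1/4·1/2 + 1/4·0 + 1/4·1/2 + 1/4·0 = 1/4.
Similarly for Rh via the father's Rh distribution: P(Rh+) = 1.
Independent loci: 1/4 × 1 = 1/4.

1/4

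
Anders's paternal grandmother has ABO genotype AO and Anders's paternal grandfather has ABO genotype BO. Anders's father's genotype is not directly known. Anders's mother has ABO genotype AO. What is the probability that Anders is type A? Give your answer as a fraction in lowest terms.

Anders's father's ABO genotype from AO × BO: 1/4 AB, 1/4 AO, 1/4 BO, 1/4 OO.
Crossing each possibility with the mother AO and summing P(type A): 1/4·1/2 + 1/4·3/4 + 1/4·1/4 + 1/4·1/2 = 1/2.

1/2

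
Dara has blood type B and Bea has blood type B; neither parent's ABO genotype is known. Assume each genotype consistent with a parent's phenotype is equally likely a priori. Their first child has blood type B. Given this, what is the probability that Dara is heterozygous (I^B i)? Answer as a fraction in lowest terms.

7/15

Possible genotypes: Dara ∈ {I^B I^B, I^B i}; Bea ∈ {I^B I^B, I^B i}.
Weight each parental genotype pair by prior × P(type-B child):
  I^B I^B × I^B I^B: posterior weight 4/15.
  I^B I^B × I^B i: posterior weight 4/15.
  I^B i × I^B I^B: posterior weight 4/15.
  I^B i × I^B i: posterior weight 1/5.
Sum the posterior weight over pairs where Dara is I^B i: 7/15.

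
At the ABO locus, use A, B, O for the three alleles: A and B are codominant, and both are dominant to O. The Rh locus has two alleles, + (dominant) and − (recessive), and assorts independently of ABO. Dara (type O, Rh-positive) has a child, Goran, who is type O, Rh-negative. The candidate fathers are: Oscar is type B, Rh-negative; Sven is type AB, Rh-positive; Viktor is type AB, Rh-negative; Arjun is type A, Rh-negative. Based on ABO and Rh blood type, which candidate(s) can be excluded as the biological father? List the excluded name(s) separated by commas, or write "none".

A candidate is excluded only if no genotype consistent with his phenotype could produce a type O, Rh-negative child with a type O, Rh-positive mother.
Sven (type AB, Rh+): no genotype consistent with that phenotype can produce a type-O Rh- child with a type-O mother.
Viktor (type AB, Rh-): no genotype consistent with that phenotype can produce a type-O Rh- child with a type-O mother.

Sven, Viktor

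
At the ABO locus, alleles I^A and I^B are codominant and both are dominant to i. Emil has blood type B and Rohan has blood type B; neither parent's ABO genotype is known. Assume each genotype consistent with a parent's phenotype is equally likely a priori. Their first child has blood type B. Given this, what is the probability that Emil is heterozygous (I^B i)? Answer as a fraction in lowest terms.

Possible genotypes: Emil ∈ {I^B I^B, I^B i}; Rohan ∈ {I^B I^B, I^B i}.
Weight each parental genotype pair by prior × P(type-B child):
  I^B I^B × I^B I^B: posterior weight 4/15.
  I^B I^B × I^B i: posterior weight 4/15.
  I^B i × I^B I^B: posterior weight 4/15.
  I^B i × I^B i: posterior weight 1/5.
Sum the posterior weight over pairs where Emil is I^B i: 7/15.

7/15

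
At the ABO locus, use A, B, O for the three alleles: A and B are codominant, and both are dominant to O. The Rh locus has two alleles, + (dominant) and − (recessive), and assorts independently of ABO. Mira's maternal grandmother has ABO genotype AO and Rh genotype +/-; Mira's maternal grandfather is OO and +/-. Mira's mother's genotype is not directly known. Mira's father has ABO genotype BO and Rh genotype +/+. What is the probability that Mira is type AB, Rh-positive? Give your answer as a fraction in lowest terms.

Mira's mother's ABO genotype from AO × OO: 1/2 AO, 1/2 OO.
Crossing each possibility with the father BO and summing P(type AB): 1/2·1/4 + 1/2·0 = 1/8.
Similarly for Rh via the mother's Rh distribution: P(Rh+) = 1.
Independent loci: 1/8 × 1 = 1/8.

1/8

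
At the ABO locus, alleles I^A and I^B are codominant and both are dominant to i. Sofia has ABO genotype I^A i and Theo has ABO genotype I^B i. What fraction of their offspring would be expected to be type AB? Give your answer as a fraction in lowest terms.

ABO cross I^A i × I^B i → offspring phenotypes: 1/4 O, 1/4 A, 1/4 B, 1/4 AB.
So P(type AB) = 1/4.

1/4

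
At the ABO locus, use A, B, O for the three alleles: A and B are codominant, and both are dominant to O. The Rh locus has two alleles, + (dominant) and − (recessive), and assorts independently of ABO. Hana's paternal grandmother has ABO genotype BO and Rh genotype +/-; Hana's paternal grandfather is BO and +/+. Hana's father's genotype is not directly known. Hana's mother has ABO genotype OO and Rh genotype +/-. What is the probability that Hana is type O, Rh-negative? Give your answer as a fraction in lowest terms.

1/16

Hana's father's ABO genotype from BO × BO: 1/4 BB, 1/2 BO, 1/4 OO.
Crossing each possibility with the mother OO and summing P(type O): 1/4·0 + 1/2·1/2 + 1/4·1 = 1/2.
Similarly for Rh via the father's Rh distribution: P(Rh-) = 1/8.
Independent loci: 1/2 × 1/8 = 1/16.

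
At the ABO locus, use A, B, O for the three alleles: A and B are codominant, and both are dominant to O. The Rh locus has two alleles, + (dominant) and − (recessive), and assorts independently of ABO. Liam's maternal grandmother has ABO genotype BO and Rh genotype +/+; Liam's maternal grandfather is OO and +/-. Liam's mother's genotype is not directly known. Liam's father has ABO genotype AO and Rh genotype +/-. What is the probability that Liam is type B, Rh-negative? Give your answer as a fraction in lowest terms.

Liam's mother's ABO genotype from BO × OO: 1/2 BO, 1/2 OO.
Crossing each possibility with the father AO and summing P(type B): 1/2·1/4 + 1/2·0 = 1/8.
Similarly for Rh via the mother's Rh distribution: P(Rh-) = 1/8.
Independent loci: 1/8 × 1/8 = 1/64.

1/64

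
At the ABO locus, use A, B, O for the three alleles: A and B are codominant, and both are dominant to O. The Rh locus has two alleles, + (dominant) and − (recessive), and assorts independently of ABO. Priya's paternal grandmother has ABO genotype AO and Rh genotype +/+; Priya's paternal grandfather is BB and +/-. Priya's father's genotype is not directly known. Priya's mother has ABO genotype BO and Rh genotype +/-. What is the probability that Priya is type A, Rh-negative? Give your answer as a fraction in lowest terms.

1/64

Priya's father's ABO genotype from AO × BB: 1/2 AB, 1/2 BO.
Crossing each possibility with the mother BO and summing P(type A): 1/2·1/4 + 1/2·0 = 1/8.
Similarly for Rh via the father's Rh distribution: P(Rh-) = 1/8.
Independent loci: 1/8 × 1/8 = 1/64.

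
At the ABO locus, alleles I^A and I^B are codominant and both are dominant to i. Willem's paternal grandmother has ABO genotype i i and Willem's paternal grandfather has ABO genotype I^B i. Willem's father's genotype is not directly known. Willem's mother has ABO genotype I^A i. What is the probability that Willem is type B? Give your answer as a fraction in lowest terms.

1/8

Willem's father's ABO genotype from i i × I^B i: 1/2 I^B i, 1/2 i i.
Crossing each possibility with the mother I^A i and summing P(type B): 1/2·1/4 + 1/2·0 = 1/8.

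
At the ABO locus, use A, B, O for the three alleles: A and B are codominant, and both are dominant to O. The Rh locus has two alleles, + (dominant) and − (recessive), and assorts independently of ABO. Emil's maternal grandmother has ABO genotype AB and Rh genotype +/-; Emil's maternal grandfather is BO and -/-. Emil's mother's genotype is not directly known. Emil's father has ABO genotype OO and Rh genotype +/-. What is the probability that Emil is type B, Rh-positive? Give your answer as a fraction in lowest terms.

Emil's mother's ABO genotype from AB × BO: 1/4 AB, 1/4 AO, 1/4 BB, 1/4 BO.
Crossing each possibility with the father OO and summing P(type B): 1/4·1/2 + 1/4·0 + 1/4·1 + 1/4·1/2 = 1/2.
Similarly for Rh via the mother's Rh distribution: P(Rh+) = 5/8.
Independent loci: 1/2 × 5/8 = 5/16.

5/16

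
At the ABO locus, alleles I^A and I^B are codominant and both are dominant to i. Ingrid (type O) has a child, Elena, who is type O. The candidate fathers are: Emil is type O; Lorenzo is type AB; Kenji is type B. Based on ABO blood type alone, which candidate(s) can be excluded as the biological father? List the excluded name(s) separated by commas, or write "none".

A candidate is excluded only if no genotype consistent with his phenotype could produce a type O child with a type O mother.
Lorenzo (type AB): no genotype consistent with that phenotype can produce a type-O child with a type-O mother.

Lorenzo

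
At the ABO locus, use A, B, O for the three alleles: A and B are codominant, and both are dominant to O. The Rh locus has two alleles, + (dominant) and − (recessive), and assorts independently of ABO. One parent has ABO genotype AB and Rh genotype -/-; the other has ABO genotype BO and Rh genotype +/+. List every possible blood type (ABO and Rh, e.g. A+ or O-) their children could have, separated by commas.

A+, B+, AB+

Gametes from AB × BO give offspring ABO genotypes AB, AO, BB, BO, i.e. phenotypes A, B, AB.
Rh cross -/- × +/+ → phenotypes Rh+.
Combining independently: A+, B+, AB+.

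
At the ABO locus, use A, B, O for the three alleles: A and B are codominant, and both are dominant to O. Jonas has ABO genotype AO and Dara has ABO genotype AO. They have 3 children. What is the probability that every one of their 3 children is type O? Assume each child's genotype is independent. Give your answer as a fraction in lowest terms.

1/64

ABO cross AO × AO → 1/4 O, 3/4 A.
So P(type O) = 1/4 per child.
All 3 independent: (1/4)^3 = 1/64.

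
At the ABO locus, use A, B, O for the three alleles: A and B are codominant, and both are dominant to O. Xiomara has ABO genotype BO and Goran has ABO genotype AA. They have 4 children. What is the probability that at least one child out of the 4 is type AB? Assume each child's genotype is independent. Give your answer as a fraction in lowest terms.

15/16

ABO cross BO × AA → 1/2 A, 1/2 AB.
So P(type AB) = 1/2 per child.
P(none) = (1/2)^4 = 1/16; P(at least one) = 1 − 1/16 = 15/16.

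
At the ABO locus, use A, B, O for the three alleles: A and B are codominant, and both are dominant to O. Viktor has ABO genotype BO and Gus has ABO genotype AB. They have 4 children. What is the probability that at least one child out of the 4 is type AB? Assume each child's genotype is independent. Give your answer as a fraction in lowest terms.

ABO cross BO × AB → 1/4 A, 1/2 B, 1/4 AB.
So P(type AB) = 1/4 per child.
P(none) = (3/4)^4 = 81/256; P(at least one) = 1 − 81/256 = 175/256.

175/256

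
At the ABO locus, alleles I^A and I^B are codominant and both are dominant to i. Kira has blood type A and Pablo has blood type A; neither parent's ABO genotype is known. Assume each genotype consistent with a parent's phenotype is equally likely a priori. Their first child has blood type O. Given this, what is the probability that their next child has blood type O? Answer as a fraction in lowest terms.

Possible genotypes: Kira ∈ {I^A I^A, I^A i}; Pablo ∈ {I^A I^A, I^A i}.
Weight each parental genotype pair by prior × P(type-O child):
  I^A i × I^A i: posterior weight 1; P(next child type O) = 1/4.
Weighted sum = 1/4.

1/4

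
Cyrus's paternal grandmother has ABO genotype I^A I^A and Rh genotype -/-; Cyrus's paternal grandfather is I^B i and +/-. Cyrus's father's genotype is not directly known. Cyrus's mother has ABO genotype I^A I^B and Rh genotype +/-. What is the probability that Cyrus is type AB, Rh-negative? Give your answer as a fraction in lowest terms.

9/64

Cyrus's father's ABO genotype from I^A I^A × I^B i: 1/2 I^A I^B, 1/2 I^A i.
Crossing each possibility with the mother I^A I^B and summing P(type AB): 1/2·1/2 + 1/2·1/4 = 3/8.
Similarly for Rh via the father's Rh distribution: P(Rh-) = 3/8.
Independent loci: 3/8 × 3/8 = 9/64.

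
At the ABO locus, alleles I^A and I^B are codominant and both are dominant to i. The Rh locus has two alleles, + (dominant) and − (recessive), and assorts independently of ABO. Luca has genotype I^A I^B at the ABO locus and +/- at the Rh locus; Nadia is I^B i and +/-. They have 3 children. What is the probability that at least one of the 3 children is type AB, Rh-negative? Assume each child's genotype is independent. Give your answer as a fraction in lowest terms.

ABO cross I^A I^B × I^B i → 1/4 A, 1/2 B, 1/4 AB.
Rh cross +/- × +/- → 3/4 Rh+, 1/4 Rh-; so P(type AB, Rh-negative) = 1/4 × 1/4 = 1/16 per child.
P(none) = (15/16)^3 = 3375/4096; P(at least one) = 1 − 3375/4096 = 721/4096.

721/4096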